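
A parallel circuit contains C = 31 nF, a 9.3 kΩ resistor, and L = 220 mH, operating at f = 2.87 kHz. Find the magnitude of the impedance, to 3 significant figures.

ω = 2πf = 18030 rad/s
X_L = ωL = 3970 Ω
X_C = 1/(ωC) = 1790 Ω
Parallel: admittances add. Y = 1/R + 1/(jωL) + jωC
Y = (0.000108 + j0.000307) S
|Y| = 0.000325 S → |Z| = 1/|Y| = 3070 Ω, ∠Z = −∠Y = -70.7°

3070 Ω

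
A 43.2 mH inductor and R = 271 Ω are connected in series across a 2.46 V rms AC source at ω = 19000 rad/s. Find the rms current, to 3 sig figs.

X_L = ωL = 821 Ω
Z = 271 + j821 Ω
|Z| = √(271² + 821²) = 864 Ω
I = V/|Z| = 2.46/864 = 2.85 mA

2.85 mA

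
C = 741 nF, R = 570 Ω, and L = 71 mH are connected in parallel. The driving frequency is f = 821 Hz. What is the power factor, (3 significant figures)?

ω = 2πf = 5158 rad/s
X_L = ωL = 366 Ω
X_C = 1/(ωC) = 262 Ω
Parallel: admittances add. Y = 1/R + 1/(jωL) + jωC
Y = (0.00175 + j0.00109) S
|Y| = 0.00207 S → |Z| = 1/|Y| = 484 Ω, ∠Z = −∠Y = -31.9°
cos φ = cos(-31.9°) = 0.849

0.849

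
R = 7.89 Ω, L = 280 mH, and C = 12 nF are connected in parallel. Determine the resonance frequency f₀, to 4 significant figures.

2.746 kHz

ω₀ = 1/√(LC) = 1/√(0.28 × 1.2e-08) = 17250 rad/s
f₀ = ω₀/(2π) = 2.746 kHz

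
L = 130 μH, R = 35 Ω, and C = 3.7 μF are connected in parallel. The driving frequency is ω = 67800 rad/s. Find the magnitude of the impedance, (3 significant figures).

X_L = ωL = 8.81 Ω
X_C = 1/(ωC) = 3.99 Ω
Parallel: admittances add. Y = 1/R + 1/(jωL) + jωC
Y = (0.0286 + j0.137) S
|Y| = 0.140 S → |Z| = 1/|Y| = 7.13 Ω, ∠Z = −∠Y = -78.3°

7.13 Ω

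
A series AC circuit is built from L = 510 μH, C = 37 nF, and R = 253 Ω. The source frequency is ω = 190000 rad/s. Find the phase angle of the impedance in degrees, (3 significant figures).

-10.2°

X_L = ωL = 96.9 Ω
X_C = 1/(ωC) = 142 Ω
Net reactance X = X_L − X_C = -45.3 Ω
Z = 253 − j45.3 Ω
|Z| = √(253² + 45.3²) = 257 Ω
∠Z = arctan(-45.3/253) = -10.2°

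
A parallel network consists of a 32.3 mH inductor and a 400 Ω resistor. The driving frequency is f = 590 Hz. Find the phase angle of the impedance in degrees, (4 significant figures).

ω = 2πf = 3707 rad/s
X_L = ωL = 119.7 Ω
Parallel: admittances add. Y = 1/R + 1/(jωL)
Y = (0.002500 − j0.008352) S
|Y| = 0.008718 S → |Z| = 1/|Y| = 114.7 Ω, ∠Z = −∠Y = 73.34°

73.34°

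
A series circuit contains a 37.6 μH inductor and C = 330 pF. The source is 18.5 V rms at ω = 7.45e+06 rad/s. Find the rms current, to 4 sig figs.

X_L = ωL = 280.1 Ω
X_C = 1/(ωC) = 406.8 Ω
Net reactance X = X_L − X_C = -126.6 Ω
Z = − j126.6 Ω
|Z| = √(0² + 126.6²) = 126.6 Ω
I = V/|Z| = 18.5/126.6 = 146.1 mA

146.1 mA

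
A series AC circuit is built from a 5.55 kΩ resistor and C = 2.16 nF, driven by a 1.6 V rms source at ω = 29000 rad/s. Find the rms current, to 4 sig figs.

94.67 μA

X_C = 1/(ωC) = 15960 Ω
Z = 5550 − j15960 Ω
|Z| = √(5550² + 15960²) = 16900 Ω
I = V/|Z| = 1.6/16900 = 94.67 μA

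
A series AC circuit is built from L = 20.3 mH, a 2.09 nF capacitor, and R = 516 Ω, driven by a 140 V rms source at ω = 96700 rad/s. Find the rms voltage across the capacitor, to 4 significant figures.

X_L = ωL = 1963 Ω
X_C = 1/(ωC) = 4948 Ω
Net reactance X = X_L − X_C = -2985 Ω
Z = 516.0 − j2985 Ω
|Z| = √(516.0² + 2985²) = 3029 Ω
I = V/|Z| = 46.22 mA
V_C = I·|Z_C| = 0.04622 × 4948 = 228.7 V

228.7 V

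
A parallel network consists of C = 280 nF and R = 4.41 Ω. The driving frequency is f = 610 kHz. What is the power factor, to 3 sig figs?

0.207

ω = 2πf = 3.833e+06 rad/s
X_C = 1/(ωC) = 0.932 Ω
Parallel: admittances add. Y = 1/R + jωC
Y = (0.227 + j1.07) S
|Y| = 1.10 S → |Z| = 1/|Y| = 0.912 Ω, ∠Z = −∠Y = -78.1°
cos φ = cos(-78.1°) = 0.207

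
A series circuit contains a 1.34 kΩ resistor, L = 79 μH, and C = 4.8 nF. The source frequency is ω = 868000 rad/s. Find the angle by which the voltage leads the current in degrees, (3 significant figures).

X_L = ωL = 68.6 Ω
X_C = 1/(ωC) = 240 Ω
Net reactance X = X_L − X_C = -171 Ω
Z = 1340 − j171 Ω
|Z| = √(1340² + 171²) = 1350 Ω
∠Z = arctan(-171/1340) = -7.29°

-7.29°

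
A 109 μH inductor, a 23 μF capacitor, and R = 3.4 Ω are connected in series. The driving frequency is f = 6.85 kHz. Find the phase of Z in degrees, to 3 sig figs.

ω = 2πf = 43040 rad/s
X_L = ωL = 4.69 Ω
X_C = 1/(ωC) = 1.01 Ω
Net reactance X = X_L − X_C = 3.68 Ω
Z = 3.40 + j3.68 Ω
|Z| = √(3.40² + 3.68²) = 5.01 Ω
∠Z = arctan(3.68/3.40) = 47.3°

47.3°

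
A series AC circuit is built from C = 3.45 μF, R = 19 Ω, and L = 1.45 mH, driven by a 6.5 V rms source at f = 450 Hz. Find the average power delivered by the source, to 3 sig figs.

ω = 2πf = 2827 rad/s
X_L = ωL = 4.10 Ω
X_C = 1/(ωC) = 103 Ω
Net reactance X = X_L − X_C = -98.4 Ω
Z = 19.0 − j98.4 Ω
|Z| = √(19.0² + 98.4²) = 100 Ω
∠Z = arctan(-98.4/19.0) = -79.1°
I = V/|Z| = 64.8 mA
P = VI cos φ = 6.5 × 0.0648 × cos(-79.1°) = 79.9 mW

79.9 mW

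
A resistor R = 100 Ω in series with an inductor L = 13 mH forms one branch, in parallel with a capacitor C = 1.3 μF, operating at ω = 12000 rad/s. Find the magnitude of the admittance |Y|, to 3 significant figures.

11.4 mS

X_L = ωL = 156 Ω
X_C = 1/(ωC) = 64.1 Ω
Branch 1 (R+jX_L): Z₁ = 100 + j156 Ω, |Z₁| = 185 Ω
Branch 2 (−jX_C): Z₂ = −j64.1 Ω
Parallel: Z = Z₁Z₂/(Z₁+Z₂), |Z| = 87.5 Ω, ∠Z = -75.2°
|Y| = 1/|Z| = 11.4 mS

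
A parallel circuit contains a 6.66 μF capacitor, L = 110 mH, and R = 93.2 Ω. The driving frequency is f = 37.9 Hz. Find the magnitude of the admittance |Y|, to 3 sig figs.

38.1 mS

ω = 2πf = 238.1 rad/s
X_L = ωL = 26.2 Ω
X_C = 1/(ωC) = 631 Ω
Parallel: admittances add. Y = 1/R + 1/(jωL) + jωC
Y = (0.0107 − j0.0366) S
|Y| = 0.0381 S → |Z| = 1/|Y| = 26.2 Ω, ∠Z = −∠Y = 73.7°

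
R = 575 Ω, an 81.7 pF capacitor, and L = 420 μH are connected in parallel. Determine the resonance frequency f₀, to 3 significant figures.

ω₀ = 1/√(LC) = 1/√(0.00042 × 8.17e-11) = 5.398e+06 rad/s
f₀ = ω₀/(2π) = 859 kHz

859 kHz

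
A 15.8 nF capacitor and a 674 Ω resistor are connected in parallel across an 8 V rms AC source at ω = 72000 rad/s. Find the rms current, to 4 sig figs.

14.96 mA

X_C = 1/(ωC) = 879.0 Ω
Parallel: admittances add. Y = 1/R + jωC
Y = (0.001484 + j0.001138) S
|Y| = 0.001870 S → |Z| = 1/|Y| = 534.9 Ω, ∠Z = −∠Y = -37.48°
I = V/|Z| = 8/534.9 = 14.96 mA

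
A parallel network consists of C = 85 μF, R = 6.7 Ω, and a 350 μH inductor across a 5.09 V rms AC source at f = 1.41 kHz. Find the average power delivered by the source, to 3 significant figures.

3.87 W

ω = 2πf = 8859 rad/s
X_L = ωL = 3.10 Ω
X_C = 1/(ωC) = 1.33 Ω
Parallel: admittances add. Y = 1/R + 1/(jωL) + jωC
Y = (0.149 + j0.431) S
|Y| = 0.456 S → |Z| = 1/|Y| = 2.19 Ω, ∠Z = −∠Y = -70.9°
I = V/|Z| = 2.32 A
P = VI cos φ = 5.09 × 2.32 × cos(-70.9°) = 3.87 W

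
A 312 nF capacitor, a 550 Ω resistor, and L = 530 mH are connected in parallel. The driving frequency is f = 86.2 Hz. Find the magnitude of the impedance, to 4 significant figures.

ω = 2πf = 541.6 rad/s
X_L = ωL = 287.1 Ω
X_C = 1/(ωC) = 5918 Ω
Parallel: admittances add. Y = 1/R + 1/(jωL) + jωC
Y = (0.001818 − j0.003315) S
|Y| = 0.003781 S → |Z| = 1/|Y| = 264.5 Ω, ∠Z = −∠Y = 61.25°

264.5 Ω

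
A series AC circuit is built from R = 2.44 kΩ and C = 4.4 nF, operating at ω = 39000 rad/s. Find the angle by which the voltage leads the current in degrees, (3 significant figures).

X_C = 1/(ωC) = 5830 Ω
Z = 2440 − j5830 Ω
|Z| = √(2440² + 5830²) = 6320 Ω
∠Z = arctan(-5830/2440) = -67.3°

-67.3°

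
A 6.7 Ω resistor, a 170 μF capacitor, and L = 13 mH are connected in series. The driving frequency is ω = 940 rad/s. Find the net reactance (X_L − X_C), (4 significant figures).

X_L = ωL = 12.22 Ω
X_C = 1/(ωC) = 6.258 Ω
X = 12.22 − 6.258 = 5.962 Ω

5.962 Ω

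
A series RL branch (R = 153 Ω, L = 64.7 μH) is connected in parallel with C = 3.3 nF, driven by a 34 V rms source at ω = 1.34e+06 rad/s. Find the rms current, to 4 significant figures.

177.0 mA

X_L = ωL = 86.70 Ω
X_C = 1/(ωC) = 226.1 Ω
Branch 1 (R+jX_L): Z₁ = 153.0 + j86.70 Ω, |Z₁| = 175.9 Ω
Branch 2 (−jX_C): Z₂ = −j226.1 Ω
Parallel: Z = Z₁Z₂/(Z₁+Z₂), |Z| = 192.1 Ω, ∠Z = -18.12°
I = V/|Z| = 34/192.1 = 177.0 mA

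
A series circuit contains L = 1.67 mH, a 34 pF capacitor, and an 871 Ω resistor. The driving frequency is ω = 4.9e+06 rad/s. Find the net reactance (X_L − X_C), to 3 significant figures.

X_L = ωL = 8180 Ω
X_C = 1/(ωC) = 6000 Ω
X = 8180 − 6000 = 2180 Ω

2180 Ω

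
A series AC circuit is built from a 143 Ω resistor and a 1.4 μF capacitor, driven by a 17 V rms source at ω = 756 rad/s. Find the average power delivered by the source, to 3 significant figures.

45.3 mW

X_C = 1/(ωC) = 945 Ω
Z = 143 − j945 Ω
|Z| = √(143² + 945²) = 956 Ω
∠Z = arctan(-945/143) = -81.4°
I = V/|Z| = 17.8 mA
P = VI cos φ = 17 × 0.0178 × cos(-81.4°) = 45.3 mW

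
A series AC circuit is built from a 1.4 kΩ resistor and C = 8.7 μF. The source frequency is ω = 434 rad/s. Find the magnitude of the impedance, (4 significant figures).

X_C = 1/(ωC) = 264.8 Ω
Z = 1400 − j264.8 Ω
|Z| = √(1400² + 264.8²) = 1425 Ω

1425 Ω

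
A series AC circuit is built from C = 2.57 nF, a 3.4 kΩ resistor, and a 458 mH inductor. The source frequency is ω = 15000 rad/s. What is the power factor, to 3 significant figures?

X_L = ωL = 6870 Ω
X_C = 1/(ωC) = 25900 Ω
Net reactance X = X_L − X_C = -19100 Ω
Z = 3400 − j19100 Ω
|Z| = √(3400² + 19100²) = 19400 Ω
∠Z = arctan(-19100/3400) = -79.9°
cos φ = cos(-79.9°) = 0.176

0.176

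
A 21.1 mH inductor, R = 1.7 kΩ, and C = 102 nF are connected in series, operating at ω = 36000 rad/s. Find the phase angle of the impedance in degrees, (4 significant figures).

X_L = ωL = 759.6 Ω
X_C = 1/(ωC) = 272.3 Ω
Net reactance X = X_L − X_C = 487.3 Ω
Z = 1700 + j487.3 Ω
|Z| = √(1700² + 487.3²) = 1768 Ω
∠Z = arctan(487.3/1700) = 15.99°

15.99°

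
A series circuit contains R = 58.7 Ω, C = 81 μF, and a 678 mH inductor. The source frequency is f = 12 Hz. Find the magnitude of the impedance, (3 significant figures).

ω = 2πf = 75.40 rad/s
X_L = ωL = 51.1 Ω
X_C = 1/(ωC) = 164 Ω
Net reactance X = X_L − X_C = -113 Ω
Z = 58.7 − j113 Ω
|Z| = √(58.7² + 113²) = 127 Ω

127 Ω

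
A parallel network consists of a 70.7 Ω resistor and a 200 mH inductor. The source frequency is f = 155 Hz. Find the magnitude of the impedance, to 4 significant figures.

ω = 2πf = 973.9 rad/s
X_L = ωL = 194.8 Ω
Parallel: admittances add. Y = 1/R + 1/(jωL)
Y = (0.01414 − j0.005134) S
|Y| = 0.01505 S → |Z| = 1/|Y| = 66.46 Ω, ∠Z = −∠Y = 19.95°

66.46 Ω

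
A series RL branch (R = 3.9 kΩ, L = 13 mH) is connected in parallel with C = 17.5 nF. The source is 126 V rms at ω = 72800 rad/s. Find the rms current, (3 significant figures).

X_L = ωL = 946 Ω
X_C = 1/(ωC) = 785 Ω
Branch 1 (R+jX_L): Z₁ = 3900 + j946 Ω, |Z₁| = 4010 Ω
Branch 2 (−jX_C): Z₂ = −j785 Ω
Parallel: Z = Z₁Z₂/(Z₁+Z₂), |Z| = 807 Ω, ∠Z = -78.7°
I = V/|Z| = 126/807 = 156 mA

156 mA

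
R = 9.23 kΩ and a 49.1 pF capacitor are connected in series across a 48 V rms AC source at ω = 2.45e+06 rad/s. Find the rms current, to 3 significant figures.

3.86 mA

X_C = 1/(ωC) = 8310 Ω
Z = 9230 − j8310 Ω
|Z| = √(9230² + 8310²) = 12400 Ω
I = V/|Z| = 48/12400 = 3.86 mA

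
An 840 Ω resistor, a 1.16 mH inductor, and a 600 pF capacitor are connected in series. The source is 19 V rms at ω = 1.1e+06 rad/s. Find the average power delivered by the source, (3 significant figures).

X_L = ωL = 1280 Ω
X_C = 1/(ωC) = 1520 Ω
Net reactance X = X_L − X_C = -239 Ω
Z = 840 − j239 Ω
|Z| = √(840² + 239²) = 873 Ω
∠Z = arctan(-239/840) = -15.9°
I = V/|Z| = 21.8 mA
P = VI cos φ = 19 × 0.0218 × cos(-15.9°) = 398 mW

398 mW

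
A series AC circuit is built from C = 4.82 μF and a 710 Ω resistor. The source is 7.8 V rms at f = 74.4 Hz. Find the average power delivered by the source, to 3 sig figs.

61.6 mW

ω = 2πf = 467.5 rad/s
X_C = 1/(ωC) = 444 Ω
Z = 710 − j444 Ω
|Z| = √(710² + 444²) = 837 Ω
∠Z = arctan(-444/710) = -32.0°
I = V/|Z| = 9.32 mA
P = VI cos φ = 7.8 × 0.00932 × cos(-32.0°) = 61.6 mW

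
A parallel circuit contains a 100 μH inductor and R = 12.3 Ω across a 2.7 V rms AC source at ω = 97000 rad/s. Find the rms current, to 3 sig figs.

354 mA

X_L = ωL = 9.70 Ω
Parallel: admittances add. Y = 1/R + 1/(jωL)
Y = (0.0813 − j0.103) S
|Y| = 0.131 S → |Z| = 1/|Y| = 7.62 Ω, ∠Z = −∠Y = 51.7°
I = V/|Z| = 2.7/7.62 = 354 mA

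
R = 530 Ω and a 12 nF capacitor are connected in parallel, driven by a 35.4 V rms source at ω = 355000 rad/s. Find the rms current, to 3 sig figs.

165 mA

X_C = 1/(ωC) = 235 Ω
Parallel: admittances add. Y = 1/R + jωC
Y = (0.00189 + j0.00426) S
|Y| = 0.00466 S → |Z| = 1/|Y| = 215 Ω, ∠Z = −∠Y = -66.1°
I = V/|Z| = 35.4/215 = 165 mA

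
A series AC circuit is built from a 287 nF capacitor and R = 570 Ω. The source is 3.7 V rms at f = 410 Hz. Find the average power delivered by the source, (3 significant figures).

3.62 mW

ω = 2πf = 2576 rad/s
X_C = 1/(ωC) = 1350 Ω
Z = 570 − j1350 Ω
|Z| = √(570² + 1350²) = 1470 Ω
∠Z = arctan(-1350/570) = -67.1°
I = V/|Z| = 2.52 mA
P = VI cos φ = 3.7 × 0.00252 × cos(-67.1°) = 3.62 mW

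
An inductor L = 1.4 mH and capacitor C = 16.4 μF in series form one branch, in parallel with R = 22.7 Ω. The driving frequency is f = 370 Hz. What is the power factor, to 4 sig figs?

0.7113

ω = 2πf = 2325 rad/s
X_L = ωL = 3.255 Ω
X_C = 1/(ωC) = 26.23 Ω
Branch 1: Z₁ = R = 22.70 Ω
Branch 2 (series LC): Z₂ = j(X_L − X_C) = −j22.97 Ω
Parallel: Z = Z₁Z₂/(Z₁+Z₂), |Z| = 16.15 Ω, ∠Z = -44.66°
cos φ = cos(-44.66°) = 0.7113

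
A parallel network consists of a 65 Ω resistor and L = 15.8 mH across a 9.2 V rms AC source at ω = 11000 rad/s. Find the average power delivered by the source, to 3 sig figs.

1.30 W

X_L = ωL = 174 Ω
Parallel: admittances add. Y = 1/R + 1/(jωL)
Y = (0.0154 − j0.00575) S
|Y| = 0.0164 S → |Z| = 1/|Y| = 60.9 Ω, ∠Z = −∠Y = 20.5°
I = V/|Z| = 151 mA
P = VI cos φ = 9.2 × 0.151 × cos(20.5°) = 1.30 W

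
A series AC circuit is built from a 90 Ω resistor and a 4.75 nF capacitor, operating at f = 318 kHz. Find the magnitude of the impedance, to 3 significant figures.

ω = 2πf = 1.998e+06 rad/s
X_C = 1/(ωC) = 105 Ω
Z = 90.0 − j105 Ω
|Z| = √(90.0² + 105²) = 139 Ω

139 Ω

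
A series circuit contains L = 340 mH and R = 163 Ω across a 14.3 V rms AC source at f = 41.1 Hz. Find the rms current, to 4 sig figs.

77.24 mA

ω = 2πf = 258.2 rad/s
X_L = ωL = 87.80 Ω
Z = 163.0 + j87.80 Ω
|Z| = √(163.0² + 87.80²) = 185.1 Ω
I = V/|Z| = 14.3/185.1 = 77.24 mA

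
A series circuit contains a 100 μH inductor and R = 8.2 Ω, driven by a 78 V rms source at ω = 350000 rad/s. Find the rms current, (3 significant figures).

2.17 A

X_L = ωL = 35.0 Ω
Z = 8.20 + j35.0 Ω
|Z| = √(8.20² + 35.0²) = 35.9 Ω
I = V/|Z| = 78/35.9 = 2.17 A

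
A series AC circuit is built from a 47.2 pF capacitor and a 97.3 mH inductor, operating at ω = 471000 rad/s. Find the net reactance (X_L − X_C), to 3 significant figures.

846 Ω

X_L = ωL = 45800 Ω
X_C = 1/(ωC) = 45000 Ω
X = 45800 − 45000 = 846 Ω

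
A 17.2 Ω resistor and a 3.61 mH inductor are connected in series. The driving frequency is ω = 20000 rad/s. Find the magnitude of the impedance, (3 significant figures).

X_L = ωL = 72.2 Ω
Z = 17.2 + j72.2 Ω
|Z| = √(17.2² + 72.2²) = 74.2 Ω

74.2 Ω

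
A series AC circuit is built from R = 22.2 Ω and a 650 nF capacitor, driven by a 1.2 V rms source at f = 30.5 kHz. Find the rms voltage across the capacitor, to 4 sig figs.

0.4081 V

ω = 2πf = 191600 rad/s
X_C = 1/(ωC) = 8.028 Ω
Z = 22.20 − j8.028 Ω
|Z| = √(22.20² + 8.028²) = 23.61 Ω
I = V/|Z| = 50.83 mA
V_C = I·|Z_C| = 0.05083 × 8.028 = 0.4081 V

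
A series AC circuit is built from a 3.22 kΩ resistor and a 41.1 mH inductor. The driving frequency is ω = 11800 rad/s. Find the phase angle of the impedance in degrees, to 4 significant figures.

8.565°

X_L = ωL = 485.0 Ω
Z = 3220 + j485.0 Ω
|Z| = √(3220² + 485.0²) = 3256 Ω
∠Z = arctan(485.0/3220) = 8.565°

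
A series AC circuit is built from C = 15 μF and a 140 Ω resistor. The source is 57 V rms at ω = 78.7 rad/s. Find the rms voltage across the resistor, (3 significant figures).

X_C = 1/(ωC) = 847 Ω
Z = 140 − j847 Ω
|Z| = √(140² + 847²) = 859 Ω
I = V/|Z| = 66.4 mA
V_R = I·|Z_R| = 0.0664 × 140 = 9.29 V

9.29 V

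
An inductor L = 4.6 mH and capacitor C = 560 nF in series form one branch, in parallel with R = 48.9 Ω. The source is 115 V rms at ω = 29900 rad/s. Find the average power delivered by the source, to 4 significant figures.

270.4 W

X_L = ωL = 137.5 Ω
X_C = 1/(ωC) = 59.72 Ω
Branch 1: Z₁ = R = 48.90 Ω
Branch 2 (series LC): Z₂ = j(X_L − X_C) = j77.82 Ω
Parallel: Z = Z₁Z₂/(Z₁+Z₂), |Z| = 41.40 Ω, ∠Z = 32.15°
I = V/|Z| = 2.778 A
P = VI cos φ = 115 × 2.778 × cos(32.15°) = 270.4 W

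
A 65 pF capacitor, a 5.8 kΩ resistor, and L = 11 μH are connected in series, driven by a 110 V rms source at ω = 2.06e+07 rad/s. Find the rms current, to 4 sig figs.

X_L = ωL = 226.6 Ω
X_C = 1/(ωC) = 746.8 Ω
Net reactance X = X_L − X_C = -520.2 Ω
Z = 5800 − j520.2 Ω
|Z| = √(5800² + 520.2²) = 5823 Ω
I = V/|Z| = 110/5823 = 18.89 mA

18.89 mA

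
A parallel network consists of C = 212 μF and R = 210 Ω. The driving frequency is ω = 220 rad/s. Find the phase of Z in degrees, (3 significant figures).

-84.2°

X_C = 1/(ωC) = 21.4 Ω
Parallel: admittances add. Y = 1/R + jωC
Y = (0.00476 + j0.0466) S
|Y| = 0.0469 S → |Z| = 1/|Y| = 21.3 Ω, ∠Z = −∠Y = -84.2°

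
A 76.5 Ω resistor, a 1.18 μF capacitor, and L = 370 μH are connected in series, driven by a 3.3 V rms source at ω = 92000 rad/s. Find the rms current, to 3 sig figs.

41.0 mA

X_L = ωL = 34.0 Ω
X_C = 1/(ωC) = 9.21 Ω
Net reactance X = X_L − X_C = 24.8 Ω
Z = 76.5 + j24.8 Ω
|Z| = √(76.5² + 24.8²) = 80.4 Ω
I = V/|Z| = 3.3/80.4 = 41.0 mA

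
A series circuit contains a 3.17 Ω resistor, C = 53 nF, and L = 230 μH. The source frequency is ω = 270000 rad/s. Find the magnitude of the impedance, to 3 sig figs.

X_L = ωL = 62.1 Ω
X_C = 1/(ωC) = 69.9 Ω
Net reactance X = X_L − X_C = -7.78 Ω
Z = 3.17 − j7.78 Ω
|Z| = √(3.17² + 7.78²) = 8.40 Ω

8.40 Ω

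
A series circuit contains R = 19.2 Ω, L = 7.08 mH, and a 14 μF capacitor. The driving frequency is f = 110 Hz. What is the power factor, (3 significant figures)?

ω = 2πf = 691.2 rad/s
X_L = ωL = 4.89 Ω
X_C = 1/(ωC) = 103 Ω
Net reactance X = X_L − X_C = -98.5 Ω
Z = 19.2 − j98.5 Ω
|Z| = √(19.2² + 98.5²) = 100 Ω
∠Z = arctan(-98.5/19.2) = -79.0°
cos φ = cos(-79.0°) = 0.191

0.191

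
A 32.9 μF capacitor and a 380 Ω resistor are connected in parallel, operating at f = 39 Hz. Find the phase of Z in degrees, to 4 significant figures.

-71.92°

ω = 2πf = 245.0 rad/s
X_C = 1/(ωC) = 124.0 Ω
Parallel: admittances add. Y = 1/R + jωC
Y = (0.002632 + j0.008062) S
|Y| = 0.008481 S → |Z| = 1/|Y| = 117.9 Ω, ∠Z = −∠Y = -71.92°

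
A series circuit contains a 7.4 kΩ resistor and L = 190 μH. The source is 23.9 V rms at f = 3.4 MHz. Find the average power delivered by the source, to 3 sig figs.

59.3 mW

ω = 2πf = 2.136e+07 rad/s
X_L = ωL = 4060 Ω
Z = 7400 + j4060 Ω
|Z| = √(7400² + 4060²) = 8440 Ω
∠Z = arctan(4060/7400) = 28.7°
I = V/|Z| = 2.83 mA
P = VI cos φ = 23.9 × 0.00283 × cos(28.7°) = 59.3 mW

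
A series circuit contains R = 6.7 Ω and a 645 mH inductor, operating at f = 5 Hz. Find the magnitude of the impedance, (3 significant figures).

21.3 Ω

ω = 2πf = 31.42 rad/s
X_L = ωL = 20.3 Ω
Z = 6.70 + j20.3 Ω
|Z| = √(6.70² + 20.3²) = 21.3 Ω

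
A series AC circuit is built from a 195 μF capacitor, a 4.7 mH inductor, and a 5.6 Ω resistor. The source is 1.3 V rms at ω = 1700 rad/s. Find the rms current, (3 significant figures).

174 mA

X_L = ωL = 7.99 Ω
X_C = 1/(ωC) = 3.02 Ω
Net reactance X = X_L − X_C = 4.97 Ω
Z = 5.60 + j4.97 Ω
|Z| = √(5.60² + 4.97²) = 7.49 Ω
I = V/|Z| = 1.3/7.49 = 174 mA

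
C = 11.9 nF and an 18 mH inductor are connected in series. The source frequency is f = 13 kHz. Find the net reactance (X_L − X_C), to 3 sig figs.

441 Ω

ω = 2πf = 81680 rad/s
X_L = ωL = 1470 Ω
X_C = 1/(ωC) = 1030 Ω
X = 1470 − 1030 = 441 Ω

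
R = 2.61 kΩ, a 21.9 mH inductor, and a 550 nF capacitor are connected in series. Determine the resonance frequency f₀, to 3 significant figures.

ω₀ = 1/√(LC) = 1/√(0.0219 × 5.5e-07) = 9112 rad/s
f₀ = ω₀/(2π) = 1.45 kHz

1.45 kHz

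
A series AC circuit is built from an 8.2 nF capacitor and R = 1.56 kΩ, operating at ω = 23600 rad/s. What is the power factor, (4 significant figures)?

0.2890

X_C = 1/(ωC) = 5167 Ω
Z = 1560 − j5167 Ω
|Z| = √(1560² + 5167²) = 5398 Ω
∠Z = arctan(-5167/1560) = -73.20°
cos φ = cos(-73.20°) = 0.2890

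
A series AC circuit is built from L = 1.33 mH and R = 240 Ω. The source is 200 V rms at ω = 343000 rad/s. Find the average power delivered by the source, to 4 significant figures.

36.13 W

X_L = ωL = 456.2 Ω
Z = 240.0 + j456.2 Ω
|Z| = √(240.0² + 456.2²) = 515.5 Ω
∠Z = arctan(456.2/240.0) = 62.25°
I = V/|Z| = 388.0 mA
P = VI cos φ = 200 × 0.3880 × cos(62.25°) = 36.13 W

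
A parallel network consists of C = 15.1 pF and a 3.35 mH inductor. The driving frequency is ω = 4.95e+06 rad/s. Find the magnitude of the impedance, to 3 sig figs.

69200 Ω

X_L = ωL = 16600 Ω
X_C = 1/(ωC) = 13400 Ω
Parallel: admittances add. Y = 1/(jωL) + jωC
Y = (0 + j1.44e-05) S
|Y| = 1.44e-05 S → |Z| = 1/|Y| = 69200 Ω, ∠Z = −∠Y = -90.0°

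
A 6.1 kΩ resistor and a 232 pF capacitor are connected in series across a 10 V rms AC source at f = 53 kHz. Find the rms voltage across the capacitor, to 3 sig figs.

ω = 2πf = 333000 rad/s
X_C = 1/(ωC) = 12900 Ω
Z = 6100 − j12900 Ω
|Z| = √(6100² + 12900²) = 14300 Ω
I = V/|Z| = 699 μA
V_C = I·|Z_C| = 0.000699 × 12900 = 9.05 V

9.05 V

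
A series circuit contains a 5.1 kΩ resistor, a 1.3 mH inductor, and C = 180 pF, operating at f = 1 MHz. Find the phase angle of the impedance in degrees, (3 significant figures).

55.0°

ω = 2πf = 6.283e+06 rad/s
X_L = ωL = 8170 Ω
X_C = 1/(ωC) = 884 Ω
Net reactance X = X_L − X_C = 7280 Ω
Z = 5100 + j7280 Ω
|Z| = √(5100² + 7280²) = 8890 Ω
∠Z = arctan(7280/5100) = 55.0°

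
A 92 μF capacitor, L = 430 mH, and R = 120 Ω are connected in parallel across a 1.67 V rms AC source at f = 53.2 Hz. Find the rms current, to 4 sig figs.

ω = 2πf = 334.3 rad/s
X_L = ωL = 143.7 Ω
X_C = 1/(ωC) = 32.52 Ω
Parallel: admittances add. Y = 1/R + 1/(jωL) + jωC
Y = (0.008333 + j0.02380) S
|Y| = 0.02521 S → |Z| = 1/|Y| = 39.66 Ω, ∠Z = −∠Y = -70.70°
I = V/|Z| = 1.67/39.66 = 42.10 mA

42.10 mA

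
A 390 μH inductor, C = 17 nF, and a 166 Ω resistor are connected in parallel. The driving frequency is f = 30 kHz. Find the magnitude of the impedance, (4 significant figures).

ω = 2πf = 188500 rad/s
X_L = ωL = 73.51 Ω
X_C = 1/(ωC) = 312.1 Ω
Parallel: admittances add. Y = 1/R + 1/(jωL) + jωC
Y = (0.006024 − j0.01040) S
|Y| = 0.01202 S → |Z| = 1/|Y| = 83.21 Ω, ∠Z = −∠Y = 59.92°

83.21 Ω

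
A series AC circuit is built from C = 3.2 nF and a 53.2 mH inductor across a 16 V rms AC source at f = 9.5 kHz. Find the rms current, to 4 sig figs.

ω = 2πf = 59690 rad/s
X_L = ωL = 3176 Ω
X_C = 1/(ωC) = 5235 Ω
Net reactance X = X_L − X_C = -2060 Ω
Z = − j2060 Ω
|Z| = √(0² + 2060²) = 2060 Ω
I = V/|Z| = 16/2060 = 7.768 mA

7.768 mA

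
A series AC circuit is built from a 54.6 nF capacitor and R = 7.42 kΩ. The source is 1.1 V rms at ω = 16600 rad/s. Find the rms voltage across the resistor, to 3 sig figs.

X_C = 1/(ωC) = 1100 Ω
Z = 7420 − j1100 Ω
|Z| = √(7420² + 1100²) = 7500 Ω
I = V/|Z| = 147 μA
V_R = I·|Z_R| = 0.000147 × 7420 = 1.09 V

1.09 V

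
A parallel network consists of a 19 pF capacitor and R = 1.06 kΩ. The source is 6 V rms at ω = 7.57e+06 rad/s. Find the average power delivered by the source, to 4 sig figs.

33.96 mW

X_C = 1/(ωC) = 6953 Ω
Parallel: admittances add. Y = 1/R + jωC
Y = (0.0009434 + j0.0001438) S
|Y| = 0.0009543 S → |Z| = 1/|Y| = 1048 Ω, ∠Z = −∠Y = -8.669°
I = V/|Z| = 5.726 mA
P = VI cos φ = 6 × 0.005726 × cos(-8.669°) = 33.96 mW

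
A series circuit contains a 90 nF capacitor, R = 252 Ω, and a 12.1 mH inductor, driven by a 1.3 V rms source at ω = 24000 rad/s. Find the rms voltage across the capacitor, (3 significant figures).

1.97 V

X_L = ωL = 290 Ω
X_C = 1/(ωC) = 463 Ω
Net reactance X = X_L − X_C = -173 Ω
Z = 252 − j173 Ω
|Z| = √(252² + 173²) = 305 Ω
I = V/|Z| = 4.26 mA
V_C = I·|Z_C| = 0.00426 × 463 = 1.97 V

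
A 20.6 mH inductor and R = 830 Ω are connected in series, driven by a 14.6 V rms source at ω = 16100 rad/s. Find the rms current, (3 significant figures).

16.3 mA

X_L = ωL = 332 Ω
Z = 830 + j332 Ω
|Z| = √(830² + 332²) = 894 Ω
I = V/|Z| = 14.6/894 = 16.3 mA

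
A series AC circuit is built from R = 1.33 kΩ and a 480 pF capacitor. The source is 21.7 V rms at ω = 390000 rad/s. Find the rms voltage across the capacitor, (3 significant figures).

21.1 V

X_C = 1/(ωC) = 5340 Ω
Z = 1330 − j5340 Ω
|Z| = √(1330² + 5340²) = 5500 Ω
I = V/|Z| = 3.94 mA
V_C = I·|Z_C| = 0.00394 × 5340 = 21.1 V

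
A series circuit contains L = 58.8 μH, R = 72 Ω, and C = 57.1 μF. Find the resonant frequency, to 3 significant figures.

ω₀ = 1/√(LC) = 1/√(5.88e-05 × 5.71e-05) = 17260 rad/s
f₀ = ω₀/(2π) = 2.75 kHz

2.75 kHz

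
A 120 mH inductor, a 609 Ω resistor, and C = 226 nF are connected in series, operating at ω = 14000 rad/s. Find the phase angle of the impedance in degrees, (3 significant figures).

65.9°

X_L = ωL = 1680 Ω
X_C = 1/(ωC) = 316 Ω
Net reactance X = X_L − X_C = 1360 Ω
Z = 609 + j1360 Ω
|Z| = √(609² + 1360²) = 1490 Ω
∠Z = arctan(1360/609) = 65.9°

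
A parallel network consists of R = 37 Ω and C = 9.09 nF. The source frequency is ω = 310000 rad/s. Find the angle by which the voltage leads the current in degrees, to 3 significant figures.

-5.95°

X_C = 1/(ωC) = 355 Ω
Parallel: admittances add. Y = 1/R + jωC
Y = (0.0270 + j0.00282) S
|Y| = 0.0272 S → |Z| = 1/|Y| = 36.8 Ω, ∠Z = −∠Y = -5.95°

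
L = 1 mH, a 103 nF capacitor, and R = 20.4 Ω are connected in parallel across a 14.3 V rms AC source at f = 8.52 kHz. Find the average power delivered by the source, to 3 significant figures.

10.0 W

ω = 2πf = 53530 rad/s
X_L = ωL = 53.5 Ω
X_C = 1/(ωC) = 181 Ω
Parallel: admittances add. Y = 1/R + 1/(jωL) + jωC
Y = (0.0490 − j0.0132) S
|Y| = 0.0508 S → |Z| = 1/|Y| = 19.7 Ω, ∠Z = −∠Y = 15.0°
I = V/|Z| = 726 mA
P = VI cos φ = 14.3 × 0.726 × cos(15.0°) = 10.0 W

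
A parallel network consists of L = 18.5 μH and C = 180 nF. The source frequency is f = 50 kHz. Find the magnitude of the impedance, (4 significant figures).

8.657 Ω

ω = 2πf = 314200 rad/s
X_L = ωL = 5.812 Ω
X_C = 1/(ωC) = 17.68 Ω
Parallel: admittances add. Y = 1/(jωL) + jωC
Y = (0 − j0.1155) S
|Y| = 0.1155 S → |Z| = 1/|Y| = 8.657 Ω, ∠Z = −∠Y = 90.00°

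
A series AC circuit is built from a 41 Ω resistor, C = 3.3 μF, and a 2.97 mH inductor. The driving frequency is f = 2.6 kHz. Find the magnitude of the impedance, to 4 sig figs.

ω = 2πf = 16340 rad/s
X_L = ωL = 48.52 Ω
X_C = 1/(ωC) = 18.55 Ω
Net reactance X = X_L − X_C = 29.97 Ω
Z = 41.00 + j29.97 Ω
|Z| = √(41.00² + 29.97²) = 50.79 Ω

50.79 Ω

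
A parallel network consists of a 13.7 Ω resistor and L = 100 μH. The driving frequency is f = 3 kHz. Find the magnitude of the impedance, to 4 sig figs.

ω = 2πf = 18850 rad/s
X_L = ωL = 1.885 Ω
Parallel: admittances add. Y = 1/R + 1/(jωL)
Y = (0.07299 − j0.5305) S
|Y| = 0.5355 S → |Z| = 1/|Y| = 1.867 Ω, ∠Z = −∠Y = 82.17°

1.867 Ω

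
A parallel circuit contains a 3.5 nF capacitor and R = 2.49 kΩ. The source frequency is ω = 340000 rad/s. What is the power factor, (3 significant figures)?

0.320

X_C = 1/(ωC) = 840 Ω
Parallel: admittances add. Y = 1/R + jωC
Y = (0.000402 + j0.00119) S
|Y| = 0.00126 S → |Z| = 1/|Y| = 796 Ω, ∠Z = −∠Y = -71.4°
cos φ = cos(-71.4°) = 0.320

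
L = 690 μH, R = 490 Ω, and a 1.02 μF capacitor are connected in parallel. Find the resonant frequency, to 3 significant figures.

ω₀ = 1/√(LC) = 1/√(0.00069 × 1.02e-06) = 37690 rad/s
f₀ = ω₀/(2π) = 6.00 kHz

6.00 kHz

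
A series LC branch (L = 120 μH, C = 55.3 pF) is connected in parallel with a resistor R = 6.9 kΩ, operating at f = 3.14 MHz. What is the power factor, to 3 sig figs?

0.206

ω = 2πf = 1.973e+07 rad/s
X_L = ωL = 2370 Ω
X_C = 1/(ωC) = 917 Ω
Branch 1: Z₁ = R = 6900 Ω
Branch 2 (series LC): Z₂ = j(X_L − X_C) = j1450 Ω
Parallel: Z = Z₁Z₂/(Z₁+Z₂), |Z| = 1420 Ω, ∠Z = 78.1°
cos φ = cos(78.1°) = 0.206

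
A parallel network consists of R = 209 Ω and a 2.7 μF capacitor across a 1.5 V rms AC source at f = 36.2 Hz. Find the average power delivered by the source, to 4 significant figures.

10.77 mW

ω = 2πf = 227.5 rad/s
X_C = 1/(ωC) = 1628 Ω
Parallel: admittances add. Y = 1/R + jωC
Y = (0.004785 + j0.0006141) S
|Y| = 0.004824 S → |Z| = 1/|Y| = 207.3 Ω, ∠Z = −∠Y = -7.314°
I = V/|Z| = 7.236 mA
P = VI cos φ = 1.5 × 0.007236 × cos(-7.314°) = 10.77 mW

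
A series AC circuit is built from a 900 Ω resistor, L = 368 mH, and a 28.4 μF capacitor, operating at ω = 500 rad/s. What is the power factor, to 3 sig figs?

X_L = ωL = 184 Ω
X_C = 1/(ωC) = 70.4 Ω
Net reactance X = X_L − X_C = 114 Ω
Z = 900 + j114 Ω
|Z| = √(900² + 114²) = 907 Ω
∠Z = arctan(114/900) = 7.19°
cos φ = cos(7.19°) = 0.992

0.992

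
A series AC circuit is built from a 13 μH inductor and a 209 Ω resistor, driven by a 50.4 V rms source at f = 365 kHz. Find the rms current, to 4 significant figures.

ω = 2πf = 2.293e+06 rad/s
X_L = ωL = 29.81 Ω
Z = 209.0 + j29.81 Ω
|Z| = √(209.0² + 29.81²) = 211.1 Ω
I = V/|Z| = 50.4/211.1 = 238.7 mA

238.7 mA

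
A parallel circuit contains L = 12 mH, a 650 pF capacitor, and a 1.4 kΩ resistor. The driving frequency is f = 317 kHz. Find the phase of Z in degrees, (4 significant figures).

-60.31°

ω = 2πf = 1.992e+06 rad/s
X_L = ωL = 23900 Ω
X_C = 1/(ωC) = 772.4 Ω
Parallel: admittances add. Y = 1/R + 1/(jωL) + jωC
Y = (0.0007143 + j0.001253) S
|Y| = 0.001442 S → |Z| = 1/|Y| = 693.4 Ω, ∠Z = −∠Y = -60.31°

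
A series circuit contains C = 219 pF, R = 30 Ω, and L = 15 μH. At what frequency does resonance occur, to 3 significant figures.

2.78 MHz

ω₀ = 1/√(LC) = 1/√(1.5e-05 × 2.19e-10) = 1.745e+07 rad/s
f₀ = ω₀/(2π) = 2.78 MHz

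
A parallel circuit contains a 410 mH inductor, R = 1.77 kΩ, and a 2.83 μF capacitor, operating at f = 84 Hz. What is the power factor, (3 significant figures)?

ω = 2πf = 527.8 rad/s
X_L = ωL = 216 Ω
X_C = 1/(ωC) = 670 Ω
Parallel: admittances add. Y = 1/R + 1/(jωL) + jωC
Y = (0.000565 − j0.00313) S
|Y| = 0.00318 S → |Z| = 1/|Y| = 315 Ω, ∠Z = −∠Y = 79.8°
cos φ = cos(79.8°) = 0.178

0.178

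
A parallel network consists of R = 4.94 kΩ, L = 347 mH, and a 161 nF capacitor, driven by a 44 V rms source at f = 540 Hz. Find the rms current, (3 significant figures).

ω = 2πf = 3393 rad/s
X_L = ωL = 1180 Ω
X_C = 1/(ωC) = 1830 Ω
Parallel: admittances add. Y = 1/R + 1/(jωL) + jωC
Y = (0.000202 − j0.000303) S
|Y| = 0.000364 S → |Z| = 1/|Y| = 2740 Ω, ∠Z = −∠Y = 56.3°
I = V/|Z| = 44/2740 = 16.0 mA

16.0 mA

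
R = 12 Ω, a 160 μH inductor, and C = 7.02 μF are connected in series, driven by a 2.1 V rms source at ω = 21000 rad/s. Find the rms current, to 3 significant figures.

168 mA

X_L = ωL = 3.36 Ω
X_C = 1/(ωC) = 6.78 Ω
Net reactance X = X_L − X_C = -3.42 Ω
Z = 12.0 − j3.42 Ω
|Z| = √(12.0² + 3.42²) = 12.5 Ω
I = V/|Z| = 2.1/12.5 = 168 mA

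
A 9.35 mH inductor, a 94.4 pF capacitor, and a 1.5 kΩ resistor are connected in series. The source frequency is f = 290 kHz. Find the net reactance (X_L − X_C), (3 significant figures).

11200 Ω

ω = 2πf = 1.822e+06 rad/s
X_L = ωL = 17000 Ω
X_C = 1/(ωC) = 5810 Ω
X = 17000 − 5810 = 11200 Ω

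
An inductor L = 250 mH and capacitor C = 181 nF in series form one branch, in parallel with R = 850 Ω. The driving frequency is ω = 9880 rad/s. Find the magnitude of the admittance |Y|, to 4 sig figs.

1.288 mS

X_L = ωL = 2470 Ω
X_C = 1/(ωC) = 559.2 Ω
Branch 1: Z₁ = R = 850.0 Ω
Branch 2 (series LC): Z₂ = j(X_L − X_C) = j1911 Ω
Parallel: Z = Z₁Z₂/(Z₁+Z₂), |Z| = 776.6 Ω, ∠Z = 23.98°
|Y| = 1/|Z| = 1.288 mS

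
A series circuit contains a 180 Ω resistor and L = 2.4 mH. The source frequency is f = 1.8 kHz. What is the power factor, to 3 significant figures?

ω = 2πf = 11310 rad/s
X_L = ωL = 27.1 Ω
Z = 180 + j27.1 Ω
|Z| = √(180² + 27.1²) = 182 Ω
∠Z = arctan(27.1/180) = 8.58°
cos φ = cos(8.58°) = 0.989

0.989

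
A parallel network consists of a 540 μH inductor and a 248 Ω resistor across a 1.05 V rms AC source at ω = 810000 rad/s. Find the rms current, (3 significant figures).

X_L = ωL = 437 Ω
Parallel: admittances add. Y = 1/R + 1/(jωL)
Y = (0.00403 − j0.00229) S
|Y| = 0.00464 S → |Z| = 1/|Y| = 216 Ω, ∠Z = −∠Y = 29.6°
I = V/|Z| = 1.05/216 = 4.87 mA

4.87 mA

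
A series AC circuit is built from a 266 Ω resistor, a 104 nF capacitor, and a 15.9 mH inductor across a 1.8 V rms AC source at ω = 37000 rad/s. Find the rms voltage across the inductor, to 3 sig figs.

2.51 V

X_L = ωL = 588 Ω
X_C = 1/(ωC) = 260 Ω
Net reactance X = X_L − X_C = 328 Ω
Z = 266 + j328 Ω
|Z| = √(266² + 328²) = 423 Ω
I = V/|Z| = 4.26 mA
V_L = I·|Z_L| = 0.00426 × 588 = 2.51 V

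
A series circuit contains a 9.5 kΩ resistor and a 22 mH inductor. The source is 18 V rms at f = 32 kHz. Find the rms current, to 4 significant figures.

1.718 mA

ω = 2πf = 201100 rad/s
X_L = ωL = 4423 Ω
Z = 9500 + j4423 Ω
|Z| = √(9500² + 4423²) = 10480 Ω
I = V/|Z| = 18/10480 = 1.718 mA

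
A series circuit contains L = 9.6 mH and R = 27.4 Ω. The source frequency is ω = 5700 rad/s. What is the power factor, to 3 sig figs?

0.448

X_L = ωL = 54.7 Ω
Z = 27.4 + j54.7 Ω
|Z| = √(27.4² + 54.7²) = 61.2 Ω
∠Z = arctan(54.7/27.4) = 63.4°
cos φ = cos(63.4°) = 0.448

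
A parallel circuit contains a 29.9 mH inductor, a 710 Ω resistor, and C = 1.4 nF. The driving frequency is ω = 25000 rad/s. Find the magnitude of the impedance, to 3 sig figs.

X_L = ωL = 748 Ω
X_C = 1/(ωC) = 28600 Ω
Parallel: admittances add. Y = 1/R + 1/(jωL) + jωC
Y = (0.00141 − j0.00130) S
|Y| = 0.00192 S → |Z| = 1/|Y| = 521 Ω, ∠Z = −∠Y = 42.8°

521 Ω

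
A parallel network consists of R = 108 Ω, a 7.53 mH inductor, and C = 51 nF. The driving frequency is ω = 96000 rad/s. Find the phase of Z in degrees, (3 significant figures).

X_L = ωL = 723 Ω
X_C = 1/(ωC) = 204 Ω
Parallel: admittances add. Y = 1/R + 1/(jωL) + jωC
Y = (0.00926 + j0.00351) S
|Y| = 0.00990 S → |Z| = 1/|Y| = 101 Ω, ∠Z = −∠Y = -20.8°

-20.8°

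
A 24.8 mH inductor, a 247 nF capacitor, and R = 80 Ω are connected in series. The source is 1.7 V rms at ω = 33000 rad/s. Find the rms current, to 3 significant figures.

X_L = ωL = 818 Ω
X_C = 1/(ωC) = 123 Ω
Net reactance X = X_L − X_C = 696 Ω
Z = 80.0 + j696 Ω
|Z| = √(80.0² + 696²) = 700 Ω
I = V/|Z| = 1.7/700 = 2.43 mA

2.43 mA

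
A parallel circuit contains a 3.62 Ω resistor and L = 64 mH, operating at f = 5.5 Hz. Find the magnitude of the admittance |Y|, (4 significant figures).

ω = 2πf = 34.56 rad/s
X_L = ωL = 2.212 Ω
Parallel: admittances add. Y = 1/R + 1/(jωL)
Y = (0.2762 − j0.4521) S
|Y| = 0.5299 S → |Z| = 1/|Y| = 1.887 Ω, ∠Z = −∠Y = 58.58°

529.9 mS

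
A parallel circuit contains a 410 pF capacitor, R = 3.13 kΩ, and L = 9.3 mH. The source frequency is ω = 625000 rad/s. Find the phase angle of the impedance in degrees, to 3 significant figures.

X_L = ωL = 5810 Ω
X_C = 1/(ωC) = 3900 Ω
Parallel: admittances add. Y = 1/R + 1/(jωL) + jωC
Y = (0.000319 + j8.42e-05) S
|Y| = 0.000330 S → |Z| = 1/|Y| = 3030 Ω, ∠Z = −∠Y = -14.8°

-14.8°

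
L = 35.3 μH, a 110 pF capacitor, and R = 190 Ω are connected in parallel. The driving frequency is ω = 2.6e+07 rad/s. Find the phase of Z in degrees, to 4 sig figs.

X_L = ωL = 917.8 Ω
X_C = 1/(ωC) = 349.7 Ω
Parallel: admittances add. Y = 1/R + 1/(jωL) + jωC
Y = (0.005263 + j0.001770) S
|Y| = 0.005553 S → |Z| = 1/|Y| = 180.1 Ω, ∠Z = −∠Y = -18.59°

-18.59°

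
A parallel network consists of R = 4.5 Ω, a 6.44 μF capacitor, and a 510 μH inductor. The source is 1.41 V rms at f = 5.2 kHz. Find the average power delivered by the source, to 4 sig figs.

ω = 2πf = 32670 rad/s
X_L = ωL = 16.66 Ω
X_C = 1/(ωC) = 4.753 Ω
Parallel: admittances add. Y = 1/R + 1/(jωL) + jωC
Y = (0.2222 + j0.1504) S
|Y| = 0.2683 S → |Z| = 1/|Y| = 3.727 Ω, ∠Z = −∠Y = -34.09°
I = V/|Z| = 378.3 mA
P = VI cos φ = 1.41 × 0.3783 × cos(-34.09°) = 441.8 mW

441.8 mW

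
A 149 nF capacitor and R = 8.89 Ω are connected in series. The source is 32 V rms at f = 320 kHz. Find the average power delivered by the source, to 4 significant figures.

101.0 W

ω = 2πf = 2.011e+06 rad/s
X_C = 1/(ωC) = 3.338 Ω
Z = 8.890 − j3.338 Ω
|Z| = √(8.890² + 3.338²) = 9.496 Ω
∠Z = arctan(-3.338/8.890) = -20.58°
I = V/|Z| = 3.370 A
P = VI cos φ = 32 × 3.370 × cos(-20.58°) = 101.0 W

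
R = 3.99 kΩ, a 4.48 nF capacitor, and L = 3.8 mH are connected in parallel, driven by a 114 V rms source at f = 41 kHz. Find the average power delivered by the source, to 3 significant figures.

3.26 W

ω = 2πf = 257600 rad/s
X_L = ωL = 979 Ω
X_C = 1/(ωC) = 866 Ω
Parallel: admittances add. Y = 1/R + 1/(jωL) + jωC
Y = (0.000251 + j0.000133) S
|Y| = 0.000284 S → |Z| = 1/|Y| = 3530 Ω, ∠Z = −∠Y = -27.9°
I = V/|Z| = 32.3 mA
P = VI cos φ = 114 × 0.0323 × cos(-27.9°) = 3.26 W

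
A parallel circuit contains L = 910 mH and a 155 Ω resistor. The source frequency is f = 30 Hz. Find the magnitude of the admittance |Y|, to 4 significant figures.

8.695 mS

ω = 2πf = 188.5 rad/s
X_L = ωL = 171.5 Ω
Parallel: admittances add. Y = 1/R + 1/(jωL)
Y = (0.006452 − j0.005830) S
|Y| = 0.008695 S → |Z| = 1/|Y| = 115.0 Ω, ∠Z = −∠Y = 42.10°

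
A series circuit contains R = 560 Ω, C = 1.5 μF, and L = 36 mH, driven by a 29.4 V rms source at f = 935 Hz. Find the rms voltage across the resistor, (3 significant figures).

29.0 V

ω = 2πf = 5875 rad/s
X_L = ωL = 211 Ω
X_C = 1/(ωC) = 113 Ω
Net reactance X = X_L − X_C = 98.0 Ω
Z = 560 + j98.0 Ω
|Z| = √(560² + 98.0²) = 569 Ω
I = V/|Z| = 51.7 mA
V_R = I·|Z_R| = 0.0517 × 560 = 29.0 V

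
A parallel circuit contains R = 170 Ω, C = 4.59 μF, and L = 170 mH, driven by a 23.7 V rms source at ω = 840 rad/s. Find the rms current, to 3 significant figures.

158 mA

X_L = ωL = 143 Ω
X_C = 1/(ωC) = 259 Ω
Parallel: admittances add. Y = 1/R + 1/(jωL) + jωC
Y = (0.00588 − j0.00315) S
|Y| = 0.00667 S → |Z| = 1/|Y| = 150 Ω, ∠Z = −∠Y = 28.1°
I = V/|Z| = 23.7/150 = 158 mA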